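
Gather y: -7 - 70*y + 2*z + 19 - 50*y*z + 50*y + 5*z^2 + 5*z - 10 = y*(-50*z - 20) + 5*z^2 + 7*z + 2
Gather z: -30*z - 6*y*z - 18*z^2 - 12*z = -18*z^2 + z*(-6*y - 42)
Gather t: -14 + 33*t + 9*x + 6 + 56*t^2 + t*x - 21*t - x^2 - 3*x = 56*t^2 + t*(x + 12) - x^2 + 6*x - 8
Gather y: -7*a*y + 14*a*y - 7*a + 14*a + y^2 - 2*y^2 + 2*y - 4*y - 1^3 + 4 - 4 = 7*a - y^2 + y*(7*a - 2) - 1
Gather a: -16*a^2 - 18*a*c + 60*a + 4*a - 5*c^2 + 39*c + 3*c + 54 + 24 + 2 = -16*a^2 + a*(64 - 18*c) - 5*c^2 + 42*c + 80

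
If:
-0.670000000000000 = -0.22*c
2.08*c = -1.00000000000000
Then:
No Solution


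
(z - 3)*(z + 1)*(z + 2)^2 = z^4 + 2*z^3 - 7*z^2 - 20*z - 12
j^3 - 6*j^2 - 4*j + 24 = (j - 6)*(j - 2)*(j + 2)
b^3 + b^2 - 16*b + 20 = (b - 2)^2*(b + 5)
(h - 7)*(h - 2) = h^2 - 9*h + 14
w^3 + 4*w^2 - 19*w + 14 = (w - 2)*(w - 1)*(w + 7)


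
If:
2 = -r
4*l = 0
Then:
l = 0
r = -2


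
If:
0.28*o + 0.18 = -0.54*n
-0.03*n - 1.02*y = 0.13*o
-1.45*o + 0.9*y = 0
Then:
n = -0.34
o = 0.01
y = 0.01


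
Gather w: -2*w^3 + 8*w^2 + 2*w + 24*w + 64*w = -2*w^3 + 8*w^2 + 90*w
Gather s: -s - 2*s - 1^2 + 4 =3 - 3*s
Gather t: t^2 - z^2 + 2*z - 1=t^2 - z^2 + 2*z - 1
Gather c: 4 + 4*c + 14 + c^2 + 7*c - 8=c^2 + 11*c + 10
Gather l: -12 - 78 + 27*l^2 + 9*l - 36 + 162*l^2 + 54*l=189*l^2 + 63*l - 126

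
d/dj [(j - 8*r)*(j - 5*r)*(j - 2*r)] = 3*j^2 - 30*j*r + 66*r^2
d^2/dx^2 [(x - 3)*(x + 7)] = 2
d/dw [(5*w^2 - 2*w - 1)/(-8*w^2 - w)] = (-21*w^2 - 16*w - 1)/(w^2*(64*w^2 + 16*w + 1))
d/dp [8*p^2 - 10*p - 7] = 16*p - 10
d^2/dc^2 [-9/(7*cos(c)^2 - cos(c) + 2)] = 9*(-196*sin(c)^4 + 43*sin(c)^2 - 113*cos(c)/4 + 21*cos(3*c)/4 + 127)/(7*sin(c)^2 + cos(c) - 9)^3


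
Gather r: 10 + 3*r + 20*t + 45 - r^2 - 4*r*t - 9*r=-r^2 + r*(-4*t - 6) + 20*t + 55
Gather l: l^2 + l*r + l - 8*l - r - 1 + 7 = l^2 + l*(r - 7) - r + 6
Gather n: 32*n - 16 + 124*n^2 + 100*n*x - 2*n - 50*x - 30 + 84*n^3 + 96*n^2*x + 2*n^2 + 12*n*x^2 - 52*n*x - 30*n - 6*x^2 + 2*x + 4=84*n^3 + n^2*(96*x + 126) + n*(12*x^2 + 48*x) - 6*x^2 - 48*x - 42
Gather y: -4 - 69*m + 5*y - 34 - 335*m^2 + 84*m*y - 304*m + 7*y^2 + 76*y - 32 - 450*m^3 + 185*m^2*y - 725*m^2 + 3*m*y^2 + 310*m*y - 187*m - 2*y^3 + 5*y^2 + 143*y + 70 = -450*m^3 - 1060*m^2 - 560*m - 2*y^3 + y^2*(3*m + 12) + y*(185*m^2 + 394*m + 224)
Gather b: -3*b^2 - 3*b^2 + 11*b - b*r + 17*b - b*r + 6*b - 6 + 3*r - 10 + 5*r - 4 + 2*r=-6*b^2 + b*(34 - 2*r) + 10*r - 20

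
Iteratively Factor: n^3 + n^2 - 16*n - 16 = (n + 1)*(n^2 - 16) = (n + 1)*(n + 4)*(n - 4)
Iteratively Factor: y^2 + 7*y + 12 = (y + 4)*(y + 3)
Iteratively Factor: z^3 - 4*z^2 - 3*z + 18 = (z + 2)*(z^2 - 6*z + 9) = (z - 3)*(z + 2)*(z - 3)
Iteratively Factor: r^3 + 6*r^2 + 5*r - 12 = (r - 1)*(r^2 + 7*r + 12) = (r - 1)*(r + 4)*(r + 3)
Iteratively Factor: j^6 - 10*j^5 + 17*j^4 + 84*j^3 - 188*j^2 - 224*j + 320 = (j - 5)*(j^5 - 5*j^4 - 8*j^3 + 44*j^2 + 32*j - 64) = (j - 5)*(j - 4)*(j^4 - j^3 - 12*j^2 - 4*j + 16) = (j - 5)*(j - 4)*(j + 2)*(j^3 - 3*j^2 - 6*j + 8) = (j - 5)*(j - 4)^2*(j + 2)*(j^2 + j - 2) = (j - 5)*(j - 4)^2*(j - 1)*(j + 2)*(j + 2)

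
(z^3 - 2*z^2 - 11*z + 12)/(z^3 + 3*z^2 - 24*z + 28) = (z^3 - 2*z^2 - 11*z + 12)/(z^3 + 3*z^2 - 24*z + 28)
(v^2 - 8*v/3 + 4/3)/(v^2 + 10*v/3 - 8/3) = (v - 2)/(v + 4)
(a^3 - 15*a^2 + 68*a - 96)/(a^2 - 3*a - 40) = (a^2 - 7*a + 12)/(a + 5)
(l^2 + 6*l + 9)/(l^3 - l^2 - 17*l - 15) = (l + 3)/(l^2 - 4*l - 5)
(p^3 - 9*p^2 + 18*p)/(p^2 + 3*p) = (p^2 - 9*p + 18)/(p + 3)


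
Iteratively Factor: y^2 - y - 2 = (y - 2)*(y + 1)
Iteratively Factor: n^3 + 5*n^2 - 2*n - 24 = (n - 2)*(n^2 + 7*n + 12) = (n - 2)*(n + 4)*(n + 3)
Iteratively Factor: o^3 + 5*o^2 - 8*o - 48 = (o + 4)*(o^2 + o - 12) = (o + 4)^2*(o - 3)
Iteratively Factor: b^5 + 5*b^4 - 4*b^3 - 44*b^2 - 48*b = (b)*(b^4 + 5*b^3 - 4*b^2 - 44*b - 48) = b*(b + 4)*(b^3 + b^2 - 8*b - 12) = b*(b + 2)*(b + 4)*(b^2 - b - 6) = b*(b - 3)*(b + 2)*(b + 4)*(b + 2)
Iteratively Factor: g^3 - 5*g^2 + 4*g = (g - 1)*(g^2 - 4*g) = (g - 4)*(g - 1)*(g)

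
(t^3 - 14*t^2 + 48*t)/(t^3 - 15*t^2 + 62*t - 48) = t/(t - 1)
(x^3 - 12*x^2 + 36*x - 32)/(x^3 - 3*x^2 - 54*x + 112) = (x - 2)/(x + 7)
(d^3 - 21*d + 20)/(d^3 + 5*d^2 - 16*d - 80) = (d - 1)/(d + 4)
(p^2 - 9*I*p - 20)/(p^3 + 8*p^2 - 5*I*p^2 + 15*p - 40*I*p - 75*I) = (p - 4*I)/(p^2 + 8*p + 15)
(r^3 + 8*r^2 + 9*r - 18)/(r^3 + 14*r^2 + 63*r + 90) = (r - 1)/(r + 5)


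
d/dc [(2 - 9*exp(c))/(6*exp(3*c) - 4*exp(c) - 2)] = ((9*exp(c) - 2)*(9*exp(2*c) - 2) - 27*exp(3*c) + 18*exp(c) + 9)*exp(c)/(2*(-3*exp(3*c) + 2*exp(c) + 1)^2)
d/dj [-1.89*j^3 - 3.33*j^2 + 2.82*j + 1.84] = -5.67*j^2 - 6.66*j + 2.82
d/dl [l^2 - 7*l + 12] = 2*l - 7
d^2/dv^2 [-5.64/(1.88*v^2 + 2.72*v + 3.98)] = (39.868032*v^2 + 57.681408*v - 5.64*(3.76*v + 2.72)*(7.52*v + 5.44) + 84.401472)/(1.88*v^2 + 2.72*v + 3.98)^3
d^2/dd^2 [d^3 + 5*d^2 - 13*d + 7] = 6*d + 10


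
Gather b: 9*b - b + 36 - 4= 8*b + 32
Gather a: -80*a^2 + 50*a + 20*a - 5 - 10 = -80*a^2 + 70*a - 15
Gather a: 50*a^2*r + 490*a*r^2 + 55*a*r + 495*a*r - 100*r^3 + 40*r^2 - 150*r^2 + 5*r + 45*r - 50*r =50*a^2*r + a*(490*r^2 + 550*r) - 100*r^3 - 110*r^2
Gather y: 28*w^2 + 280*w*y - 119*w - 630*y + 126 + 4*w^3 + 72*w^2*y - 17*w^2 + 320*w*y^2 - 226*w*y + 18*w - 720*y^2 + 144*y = 4*w^3 + 11*w^2 - 101*w + y^2*(320*w - 720) + y*(72*w^2 + 54*w - 486) + 126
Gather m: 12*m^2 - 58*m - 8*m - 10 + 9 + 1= 12*m^2 - 66*m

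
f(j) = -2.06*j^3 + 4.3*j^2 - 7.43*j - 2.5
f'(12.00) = -794.15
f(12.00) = -3032.14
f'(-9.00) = -585.41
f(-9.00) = 1914.41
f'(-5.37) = -231.82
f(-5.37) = 480.40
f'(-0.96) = -21.38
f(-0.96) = 10.42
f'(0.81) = -4.52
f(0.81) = -6.79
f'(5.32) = -136.59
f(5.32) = -230.50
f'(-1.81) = -43.24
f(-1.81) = 37.25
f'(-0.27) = -10.20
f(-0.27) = -0.14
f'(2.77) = -31.03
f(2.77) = -33.87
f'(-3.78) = -128.24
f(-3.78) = 198.29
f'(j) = -6.18*j^2 + 8.6*j - 7.43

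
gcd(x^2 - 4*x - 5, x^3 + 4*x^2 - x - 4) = x + 1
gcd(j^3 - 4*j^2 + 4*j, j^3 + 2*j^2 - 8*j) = j^2 - 2*j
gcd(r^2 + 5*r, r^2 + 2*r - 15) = r + 5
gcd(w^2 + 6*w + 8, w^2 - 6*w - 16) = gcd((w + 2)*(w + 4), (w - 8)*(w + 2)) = w + 2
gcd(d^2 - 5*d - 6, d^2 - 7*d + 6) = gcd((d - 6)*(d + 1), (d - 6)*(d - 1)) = d - 6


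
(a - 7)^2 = a^2 - 14*a + 49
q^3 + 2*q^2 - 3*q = q*(q - 1)*(q + 3)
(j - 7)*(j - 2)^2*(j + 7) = j^4 - 4*j^3 - 45*j^2 + 196*j - 196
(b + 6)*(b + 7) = b^2 + 13*b + 42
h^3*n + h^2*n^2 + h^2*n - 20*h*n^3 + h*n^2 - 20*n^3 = (h - 4*n)*(h + 5*n)*(h*n + n)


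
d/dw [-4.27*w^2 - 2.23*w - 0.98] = -8.54*w - 2.23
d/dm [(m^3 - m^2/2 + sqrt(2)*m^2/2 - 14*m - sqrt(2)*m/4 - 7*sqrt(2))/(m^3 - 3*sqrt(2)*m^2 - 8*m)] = (-7*sqrt(2)*m^4 + m^4 + sqrt(2)*m^3 + 24*m^3 - 50*sqrt(2)*m^2 + 5*m^2 - 168*m - 112*sqrt(2))/(2*m^2*(m^4 - 6*sqrt(2)*m^3 + 2*m^2 + 48*sqrt(2)*m + 64))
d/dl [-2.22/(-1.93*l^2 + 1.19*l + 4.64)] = (2.6418 - 8.5692*l)/(-1.93*l^2 + 1.19*l + 4.64)^2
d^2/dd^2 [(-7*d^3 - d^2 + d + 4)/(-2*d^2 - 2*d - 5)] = 2*(-50*d^3 + 132*d^2 + 507*d + 59)/(8*d^6 + 24*d^5 + 84*d^4 + 128*d^3 + 210*d^2 + 150*d + 125)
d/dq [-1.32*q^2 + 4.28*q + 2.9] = 4.28 - 2.64*q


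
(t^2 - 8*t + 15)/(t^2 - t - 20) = (t - 3)/(t + 4)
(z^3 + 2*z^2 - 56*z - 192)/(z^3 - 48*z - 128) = (z + 6)/(z + 4)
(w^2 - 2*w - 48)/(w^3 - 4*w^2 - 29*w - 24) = (w + 6)/(w^2 + 4*w + 3)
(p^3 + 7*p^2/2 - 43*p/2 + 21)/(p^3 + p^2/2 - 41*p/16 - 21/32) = 16*(p^2 + 5*p - 14)/(16*p^2 + 32*p + 7)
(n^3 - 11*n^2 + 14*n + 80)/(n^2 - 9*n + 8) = (n^2 - 3*n - 10)/(n - 1)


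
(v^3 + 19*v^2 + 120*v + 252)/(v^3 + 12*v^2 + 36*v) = (v + 7)/v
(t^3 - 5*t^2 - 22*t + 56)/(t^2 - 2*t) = t - 3 - 28/t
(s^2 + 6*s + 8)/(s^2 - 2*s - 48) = (s^2 + 6*s + 8)/(s^2 - 2*s - 48)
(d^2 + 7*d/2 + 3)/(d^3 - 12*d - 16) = (d + 3/2)/(d^2 - 2*d - 8)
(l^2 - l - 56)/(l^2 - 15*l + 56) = (l + 7)/(l - 7)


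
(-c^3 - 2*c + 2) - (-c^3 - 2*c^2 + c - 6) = 2*c^2 - 3*c + 8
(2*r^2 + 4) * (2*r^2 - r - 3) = 4*r^4 - 2*r^3 + 2*r^2 - 4*r - 12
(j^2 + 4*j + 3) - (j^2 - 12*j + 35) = 16*j - 32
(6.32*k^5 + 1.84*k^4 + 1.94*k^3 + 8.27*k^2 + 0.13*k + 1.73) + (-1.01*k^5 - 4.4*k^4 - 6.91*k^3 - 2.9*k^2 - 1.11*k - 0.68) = 5.31*k^5 - 2.56*k^4 - 4.97*k^3 + 5.37*k^2 - 0.98*k + 1.05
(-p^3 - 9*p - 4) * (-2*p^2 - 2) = 2*p^5 + 20*p^3 + 8*p^2 + 18*p + 8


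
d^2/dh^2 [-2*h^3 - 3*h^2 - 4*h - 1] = -12*h - 6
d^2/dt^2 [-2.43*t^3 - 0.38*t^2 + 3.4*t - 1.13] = -14.58*t - 0.76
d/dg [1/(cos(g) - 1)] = sin(g)/(cos(g) - 1)^2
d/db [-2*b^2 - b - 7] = -4*b - 1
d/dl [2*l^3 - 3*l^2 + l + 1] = 6*l^2 - 6*l + 1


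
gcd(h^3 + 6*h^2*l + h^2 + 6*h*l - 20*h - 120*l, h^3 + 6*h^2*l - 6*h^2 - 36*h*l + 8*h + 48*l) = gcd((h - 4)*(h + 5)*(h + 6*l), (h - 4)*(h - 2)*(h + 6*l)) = h^2 + 6*h*l - 4*h - 24*l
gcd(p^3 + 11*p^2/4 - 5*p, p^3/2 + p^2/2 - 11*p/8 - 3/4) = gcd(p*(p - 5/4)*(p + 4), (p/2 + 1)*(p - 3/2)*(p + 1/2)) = 1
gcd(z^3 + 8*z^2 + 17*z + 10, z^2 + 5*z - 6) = 1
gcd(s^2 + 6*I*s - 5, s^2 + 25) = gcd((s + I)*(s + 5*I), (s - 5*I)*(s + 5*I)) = s + 5*I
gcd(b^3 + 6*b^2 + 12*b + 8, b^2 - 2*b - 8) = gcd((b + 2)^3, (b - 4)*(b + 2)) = b + 2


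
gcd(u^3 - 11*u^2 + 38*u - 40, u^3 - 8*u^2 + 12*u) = u - 2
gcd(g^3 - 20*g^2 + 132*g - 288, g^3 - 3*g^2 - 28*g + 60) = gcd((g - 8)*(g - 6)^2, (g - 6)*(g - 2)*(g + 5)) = g - 6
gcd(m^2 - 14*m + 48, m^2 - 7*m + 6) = m - 6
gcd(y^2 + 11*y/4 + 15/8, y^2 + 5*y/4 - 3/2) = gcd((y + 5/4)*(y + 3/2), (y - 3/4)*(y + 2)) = 1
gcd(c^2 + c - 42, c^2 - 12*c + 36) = c - 6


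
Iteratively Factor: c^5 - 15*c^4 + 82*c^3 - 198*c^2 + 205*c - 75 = (c - 5)*(c^4 - 10*c^3 + 32*c^2 - 38*c + 15) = (c - 5)*(c - 1)*(c^3 - 9*c^2 + 23*c - 15) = (c - 5)^2*(c - 1)*(c^2 - 4*c + 3) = (c - 5)^2*(c - 3)*(c - 1)*(c - 1)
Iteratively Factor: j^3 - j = (j + 1)*(j^2 - j) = j*(j + 1)*(j - 1)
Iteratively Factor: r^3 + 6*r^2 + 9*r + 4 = (r + 1)*(r^2 + 5*r + 4) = (r + 1)*(r + 4)*(r + 1)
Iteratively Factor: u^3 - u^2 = (u - 1)*(u^2) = u*(u - 1)*(u)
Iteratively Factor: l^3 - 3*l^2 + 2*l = (l - 2)*(l^2 - l) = (l - 2)*(l - 1)*(l)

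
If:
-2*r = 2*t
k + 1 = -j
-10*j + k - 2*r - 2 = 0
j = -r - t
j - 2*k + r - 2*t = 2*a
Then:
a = -5/4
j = 0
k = -1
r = -3/2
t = 3/2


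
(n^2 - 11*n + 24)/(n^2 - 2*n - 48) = (n - 3)/(n + 6)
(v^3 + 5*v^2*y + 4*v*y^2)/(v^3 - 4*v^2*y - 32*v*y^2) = (-v - y)/(-v + 8*y)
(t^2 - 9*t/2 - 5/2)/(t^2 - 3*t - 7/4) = 2*(t - 5)/(2*t - 7)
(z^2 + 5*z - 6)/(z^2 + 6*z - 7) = (z + 6)/(z + 7)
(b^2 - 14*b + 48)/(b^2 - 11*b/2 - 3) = 2*(b - 8)/(2*b + 1)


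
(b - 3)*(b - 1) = b^2 - 4*b + 3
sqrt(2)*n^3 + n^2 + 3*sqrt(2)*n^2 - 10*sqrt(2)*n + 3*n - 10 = (n - 2)*(n + 5)*(sqrt(2)*n + 1)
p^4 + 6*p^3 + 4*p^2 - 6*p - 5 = (p - 1)*(p + 1)^2*(p + 5)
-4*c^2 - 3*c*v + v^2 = (-4*c + v)*(c + v)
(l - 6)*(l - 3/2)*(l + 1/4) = l^3 - 29*l^2/4 + 57*l/8 + 9/4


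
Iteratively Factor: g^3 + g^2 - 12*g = (g - 3)*(g^2 + 4*g) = g*(g - 3)*(g + 4)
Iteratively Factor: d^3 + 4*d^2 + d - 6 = (d + 3)*(d^2 + d - 2) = (d - 1)*(d + 3)*(d + 2)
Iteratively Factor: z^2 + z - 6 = (z - 2)*(z + 3)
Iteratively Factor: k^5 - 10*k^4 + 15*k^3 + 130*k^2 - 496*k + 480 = (k + 4)*(k^4 - 14*k^3 + 71*k^2 - 154*k + 120) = (k - 4)*(k + 4)*(k^3 - 10*k^2 + 31*k - 30) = (k - 4)*(k - 3)*(k + 4)*(k^2 - 7*k + 10) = (k - 5)*(k - 4)*(k - 3)*(k + 4)*(k - 2)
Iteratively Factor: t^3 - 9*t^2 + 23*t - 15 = (t - 5)*(t^2 - 4*t + 3) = (t - 5)*(t - 1)*(t - 3)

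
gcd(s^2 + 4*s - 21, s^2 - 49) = s + 7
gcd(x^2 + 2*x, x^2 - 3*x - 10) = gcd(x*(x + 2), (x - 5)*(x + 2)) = x + 2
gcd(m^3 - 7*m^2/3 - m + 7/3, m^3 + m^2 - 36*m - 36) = m + 1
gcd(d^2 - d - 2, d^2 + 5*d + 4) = d + 1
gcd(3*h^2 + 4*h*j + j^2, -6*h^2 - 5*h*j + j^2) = h + j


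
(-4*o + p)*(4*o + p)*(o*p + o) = -16*o^3*p - 16*o^3 + o*p^3 + o*p^2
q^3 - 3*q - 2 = (q - 2)*(q + 1)^2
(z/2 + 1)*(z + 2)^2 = z^3/2 + 3*z^2 + 6*z + 4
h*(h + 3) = h^2 + 3*h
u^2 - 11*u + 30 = (u - 6)*(u - 5)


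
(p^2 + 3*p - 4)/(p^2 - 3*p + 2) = (p + 4)/(p - 2)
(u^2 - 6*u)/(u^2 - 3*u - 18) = u/(u + 3)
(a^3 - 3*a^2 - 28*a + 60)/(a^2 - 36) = (a^2 + 3*a - 10)/(a + 6)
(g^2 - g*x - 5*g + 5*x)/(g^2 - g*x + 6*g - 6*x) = (g - 5)/(g + 6)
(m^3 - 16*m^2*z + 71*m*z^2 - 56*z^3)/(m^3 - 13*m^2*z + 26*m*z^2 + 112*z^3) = (m - z)/(m + 2*z)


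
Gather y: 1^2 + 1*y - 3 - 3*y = -2*y - 2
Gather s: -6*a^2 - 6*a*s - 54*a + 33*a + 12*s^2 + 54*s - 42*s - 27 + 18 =-6*a^2 - 21*a + 12*s^2 + s*(12 - 6*a) - 9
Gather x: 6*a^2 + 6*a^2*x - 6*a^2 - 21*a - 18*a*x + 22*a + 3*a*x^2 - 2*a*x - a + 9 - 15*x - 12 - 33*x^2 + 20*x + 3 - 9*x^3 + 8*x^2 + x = -9*x^3 + x^2*(3*a - 25) + x*(6*a^2 - 20*a + 6)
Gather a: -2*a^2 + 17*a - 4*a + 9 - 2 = -2*a^2 + 13*a + 7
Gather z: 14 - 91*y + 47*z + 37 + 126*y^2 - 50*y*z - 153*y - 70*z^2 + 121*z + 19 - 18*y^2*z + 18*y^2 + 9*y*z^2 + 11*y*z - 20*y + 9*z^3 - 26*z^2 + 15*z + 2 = 144*y^2 - 264*y + 9*z^3 + z^2*(9*y - 96) + z*(-18*y^2 - 39*y + 183) + 72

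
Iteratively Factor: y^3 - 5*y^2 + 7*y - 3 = (y - 1)*(y^2 - 4*y + 3) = (y - 3)*(y - 1)*(y - 1)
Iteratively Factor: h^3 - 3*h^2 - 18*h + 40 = (h + 4)*(h^2 - 7*h + 10) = (h - 5)*(h + 4)*(h - 2)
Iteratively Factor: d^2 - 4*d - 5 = (d + 1)*(d - 5)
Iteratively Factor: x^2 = (x)*(x)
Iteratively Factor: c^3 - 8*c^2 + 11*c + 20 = (c - 5)*(c^2 - 3*c - 4) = (c - 5)*(c - 4)*(c + 1)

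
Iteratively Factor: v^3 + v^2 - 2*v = (v)*(v^2 + v - 2) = v*(v - 1)*(v + 2)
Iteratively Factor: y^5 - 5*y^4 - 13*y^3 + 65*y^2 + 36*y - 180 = (y - 3)*(y^4 - 2*y^3 - 19*y^2 + 8*y + 60) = (y - 3)*(y + 2)*(y^3 - 4*y^2 - 11*y + 30) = (y - 3)*(y - 2)*(y + 2)*(y^2 - 2*y - 15) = (y - 3)*(y - 2)*(y + 2)*(y + 3)*(y - 5)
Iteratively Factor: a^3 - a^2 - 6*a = (a + 2)*(a^2 - 3*a) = (a - 3)*(a + 2)*(a)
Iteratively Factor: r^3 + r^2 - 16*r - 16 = (r + 1)*(r^2 - 16) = (r - 4)*(r + 1)*(r + 4)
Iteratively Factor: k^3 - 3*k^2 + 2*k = (k - 2)*(k^2 - k) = (k - 2)*(k - 1)*(k)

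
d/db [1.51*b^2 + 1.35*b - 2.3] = 3.02*b + 1.35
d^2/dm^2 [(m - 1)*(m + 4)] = 2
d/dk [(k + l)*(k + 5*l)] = 2*k + 6*l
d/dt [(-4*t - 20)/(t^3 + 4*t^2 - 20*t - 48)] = 4*(2*t^3 + 19*t^2 + 40*t - 52)/(t^6 + 8*t^5 - 24*t^4 - 256*t^3 + 16*t^2 + 1920*t + 2304)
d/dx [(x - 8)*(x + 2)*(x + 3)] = 3*x^2 - 6*x - 34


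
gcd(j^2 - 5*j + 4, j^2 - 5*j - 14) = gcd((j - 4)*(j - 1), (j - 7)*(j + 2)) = 1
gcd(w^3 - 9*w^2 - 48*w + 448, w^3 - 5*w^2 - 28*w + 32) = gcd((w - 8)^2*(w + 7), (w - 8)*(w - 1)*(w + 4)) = w - 8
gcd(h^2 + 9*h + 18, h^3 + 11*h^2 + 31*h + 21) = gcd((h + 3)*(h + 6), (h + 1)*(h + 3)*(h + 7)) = h + 3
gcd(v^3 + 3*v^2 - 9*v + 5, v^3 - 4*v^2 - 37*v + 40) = v^2 + 4*v - 5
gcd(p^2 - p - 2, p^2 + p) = p + 1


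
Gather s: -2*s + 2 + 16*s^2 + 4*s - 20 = 16*s^2 + 2*s - 18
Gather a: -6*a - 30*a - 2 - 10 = -36*a - 12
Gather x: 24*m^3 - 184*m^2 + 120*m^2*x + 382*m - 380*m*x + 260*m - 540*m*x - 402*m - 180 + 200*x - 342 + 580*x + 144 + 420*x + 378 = 24*m^3 - 184*m^2 + 240*m + x*(120*m^2 - 920*m + 1200)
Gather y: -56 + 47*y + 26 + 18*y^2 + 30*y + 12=18*y^2 + 77*y - 18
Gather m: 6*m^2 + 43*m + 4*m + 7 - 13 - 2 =6*m^2 + 47*m - 8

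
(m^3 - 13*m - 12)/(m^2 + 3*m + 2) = (m^2 - m - 12)/(m + 2)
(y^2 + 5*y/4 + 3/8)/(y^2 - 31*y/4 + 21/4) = (8*y^2 + 10*y + 3)/(2*(4*y^2 - 31*y + 21))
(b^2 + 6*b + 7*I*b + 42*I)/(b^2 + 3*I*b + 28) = (b + 6)/(b - 4*I)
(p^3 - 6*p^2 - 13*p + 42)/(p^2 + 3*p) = p - 9 + 14/p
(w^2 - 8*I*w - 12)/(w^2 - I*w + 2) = (w - 6*I)/(w + I)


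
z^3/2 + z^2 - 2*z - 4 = (z/2 + 1)*(z - 2)*(z + 2)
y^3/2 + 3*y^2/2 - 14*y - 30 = (y/2 + 1)*(y - 5)*(y + 6)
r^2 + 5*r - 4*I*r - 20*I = (r + 5)*(r - 4*I)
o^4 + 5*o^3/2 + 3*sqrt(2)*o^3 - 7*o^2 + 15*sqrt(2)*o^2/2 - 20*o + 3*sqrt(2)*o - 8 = (o + 1/2)*(o + 2)*(o - sqrt(2))*(o + 4*sqrt(2))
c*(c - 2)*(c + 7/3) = c^3 + c^2/3 - 14*c/3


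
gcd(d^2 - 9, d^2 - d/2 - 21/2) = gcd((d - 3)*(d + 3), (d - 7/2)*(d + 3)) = d + 3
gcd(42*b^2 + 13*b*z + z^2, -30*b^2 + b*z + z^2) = 6*b + z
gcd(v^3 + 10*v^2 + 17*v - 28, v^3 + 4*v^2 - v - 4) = v^2 + 3*v - 4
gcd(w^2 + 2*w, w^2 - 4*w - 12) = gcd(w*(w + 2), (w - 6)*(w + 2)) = w + 2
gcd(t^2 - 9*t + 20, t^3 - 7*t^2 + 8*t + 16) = t - 4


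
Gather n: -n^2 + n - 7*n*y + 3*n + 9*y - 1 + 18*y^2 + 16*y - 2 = -n^2 + n*(4 - 7*y) + 18*y^2 + 25*y - 3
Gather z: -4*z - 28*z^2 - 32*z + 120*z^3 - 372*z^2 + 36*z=120*z^3 - 400*z^2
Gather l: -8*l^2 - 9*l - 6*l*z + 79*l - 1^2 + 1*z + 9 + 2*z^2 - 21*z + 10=-8*l^2 + l*(70 - 6*z) + 2*z^2 - 20*z + 18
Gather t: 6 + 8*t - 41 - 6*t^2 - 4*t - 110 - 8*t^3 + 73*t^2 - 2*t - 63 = -8*t^3 + 67*t^2 + 2*t - 208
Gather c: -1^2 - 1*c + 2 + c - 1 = 0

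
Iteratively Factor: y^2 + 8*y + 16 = (y + 4)*(y + 4)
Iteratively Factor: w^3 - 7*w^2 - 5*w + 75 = (w + 3)*(w^2 - 10*w + 25) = (w - 5)*(w + 3)*(w - 5)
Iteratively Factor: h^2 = (h)*(h)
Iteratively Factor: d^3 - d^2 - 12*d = (d + 3)*(d^2 - 4*d) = d*(d + 3)*(d - 4)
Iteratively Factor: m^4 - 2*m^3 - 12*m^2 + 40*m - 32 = (m - 2)*(m^3 - 12*m + 16) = (m - 2)^2*(m^2 + 2*m - 8) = (m - 2)^2*(m + 4)*(m - 2)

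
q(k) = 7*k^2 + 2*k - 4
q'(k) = 14*k + 2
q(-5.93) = 230.29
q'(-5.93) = -81.02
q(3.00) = 65.00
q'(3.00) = 44.00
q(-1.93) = 18.21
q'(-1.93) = -25.02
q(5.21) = 196.43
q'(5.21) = 74.94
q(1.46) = 13.84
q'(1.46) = 22.44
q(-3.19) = 60.85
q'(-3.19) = -42.66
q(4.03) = 117.75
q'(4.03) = 58.42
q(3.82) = 105.79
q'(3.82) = 55.48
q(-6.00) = 236.00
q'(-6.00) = -82.00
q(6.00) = 260.00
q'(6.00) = 86.00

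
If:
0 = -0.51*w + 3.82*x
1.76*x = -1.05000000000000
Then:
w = -4.47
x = -0.60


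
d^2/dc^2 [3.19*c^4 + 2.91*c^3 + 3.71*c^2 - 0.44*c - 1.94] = 38.28*c^2 + 17.46*c + 7.42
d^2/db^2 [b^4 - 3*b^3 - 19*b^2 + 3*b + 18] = 12*b^2 - 18*b - 38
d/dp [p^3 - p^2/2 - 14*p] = 3*p^2 - p - 14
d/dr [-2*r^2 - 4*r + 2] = -4*r - 4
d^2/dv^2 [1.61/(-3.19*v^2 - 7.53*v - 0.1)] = (32.767042*v^2 + 77.346654*v - 1.61*(6.38*v + 7.53)*(12.76*v + 15.06) + 1.02718)/(3.19*v^2 + 7.53*v + 0.1)^3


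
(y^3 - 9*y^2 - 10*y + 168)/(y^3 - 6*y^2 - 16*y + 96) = (y - 7)/(y - 4)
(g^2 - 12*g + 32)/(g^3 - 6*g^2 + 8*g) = (g - 8)/(g*(g - 2))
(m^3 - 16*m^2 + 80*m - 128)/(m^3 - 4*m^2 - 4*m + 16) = (m^2 - 12*m + 32)/(m^2 - 4)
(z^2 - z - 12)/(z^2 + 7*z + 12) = (z - 4)/(z + 4)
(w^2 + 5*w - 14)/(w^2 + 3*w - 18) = (w^2 + 5*w - 14)/(w^2 + 3*w - 18)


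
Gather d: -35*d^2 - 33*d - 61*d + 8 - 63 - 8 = -35*d^2 - 94*d - 63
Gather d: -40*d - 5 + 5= -40*d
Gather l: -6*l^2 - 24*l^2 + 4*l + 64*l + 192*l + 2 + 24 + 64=-30*l^2 + 260*l + 90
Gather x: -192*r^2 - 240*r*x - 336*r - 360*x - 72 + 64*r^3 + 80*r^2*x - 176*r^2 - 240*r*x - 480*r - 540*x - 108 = 64*r^3 - 368*r^2 - 816*r + x*(80*r^2 - 480*r - 900) - 180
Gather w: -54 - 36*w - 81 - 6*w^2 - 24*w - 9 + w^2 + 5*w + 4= -5*w^2 - 55*w - 140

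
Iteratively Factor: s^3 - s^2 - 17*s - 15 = (s + 3)*(s^2 - 4*s - 5) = (s - 5)*(s + 3)*(s + 1)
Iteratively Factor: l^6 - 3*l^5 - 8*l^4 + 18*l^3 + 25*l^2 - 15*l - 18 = (l + 2)*(l^5 - 5*l^4 + 2*l^3 + 14*l^2 - 3*l - 9) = (l - 1)*(l + 2)*(l^4 - 4*l^3 - 2*l^2 + 12*l + 9) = (l - 1)*(l + 1)*(l + 2)*(l^3 - 5*l^2 + 3*l + 9) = (l - 3)*(l - 1)*(l + 1)*(l + 2)*(l^2 - 2*l - 3) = (l - 3)*(l - 1)*(l + 1)^2*(l + 2)*(l - 3)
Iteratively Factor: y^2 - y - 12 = (y - 4)*(y + 3)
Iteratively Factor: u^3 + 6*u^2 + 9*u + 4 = (u + 4)*(u^2 + 2*u + 1) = (u + 1)*(u + 4)*(u + 1)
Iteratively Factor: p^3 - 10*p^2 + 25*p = (p - 5)*(p^2 - 5*p) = p*(p - 5)*(p - 5)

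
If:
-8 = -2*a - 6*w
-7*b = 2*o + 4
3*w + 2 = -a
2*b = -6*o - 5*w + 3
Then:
No Solution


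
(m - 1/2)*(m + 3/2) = m^2 + m - 3/4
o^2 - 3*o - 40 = (o - 8)*(o + 5)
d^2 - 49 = (d - 7)*(d + 7)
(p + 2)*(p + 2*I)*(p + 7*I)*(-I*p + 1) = -I*p^4 + 10*p^3 - 2*I*p^3 + 20*p^2 + 23*I*p^2 - 14*p + 46*I*p - 28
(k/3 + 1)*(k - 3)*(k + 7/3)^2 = k^4/3 + 14*k^3/9 - 32*k^2/27 - 14*k - 49/3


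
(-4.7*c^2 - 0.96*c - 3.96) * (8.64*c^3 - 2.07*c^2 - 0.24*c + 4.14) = -40.608*c^5 + 1.4346*c^4 - 31.0992*c^3 - 11.0304*c^2 - 3.024*c - 16.3944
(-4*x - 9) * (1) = -4*x - 9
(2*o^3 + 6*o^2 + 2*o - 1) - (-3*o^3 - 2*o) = 5*o^3 + 6*o^2 + 4*o - 1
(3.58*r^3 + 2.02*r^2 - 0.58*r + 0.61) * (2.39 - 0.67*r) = -2.3986*r^4 + 7.2028*r^3 + 5.2164*r^2 - 1.7949*r + 1.4579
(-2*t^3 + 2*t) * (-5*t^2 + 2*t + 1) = 10*t^5 - 4*t^4 - 12*t^3 + 4*t^2 + 2*t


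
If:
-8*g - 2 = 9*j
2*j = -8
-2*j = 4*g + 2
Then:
No Solution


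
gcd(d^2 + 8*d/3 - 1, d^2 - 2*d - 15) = d + 3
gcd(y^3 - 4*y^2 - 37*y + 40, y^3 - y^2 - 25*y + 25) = y^2 + 4*y - 5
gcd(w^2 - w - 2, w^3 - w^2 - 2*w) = w^2 - w - 2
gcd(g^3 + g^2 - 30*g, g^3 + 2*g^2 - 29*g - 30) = g^2 + g - 30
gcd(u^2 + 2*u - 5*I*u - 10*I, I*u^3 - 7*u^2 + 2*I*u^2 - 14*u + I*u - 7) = 1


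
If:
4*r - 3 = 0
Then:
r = 3/4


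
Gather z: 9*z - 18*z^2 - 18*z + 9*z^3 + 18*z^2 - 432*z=9*z^3 - 441*z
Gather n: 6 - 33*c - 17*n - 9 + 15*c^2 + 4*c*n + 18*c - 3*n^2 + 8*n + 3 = 15*c^2 - 15*c - 3*n^2 + n*(4*c - 9)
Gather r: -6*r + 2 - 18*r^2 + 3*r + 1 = -18*r^2 - 3*r + 3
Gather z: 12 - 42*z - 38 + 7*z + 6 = -35*z - 20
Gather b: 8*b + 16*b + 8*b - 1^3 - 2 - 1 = 32*b - 4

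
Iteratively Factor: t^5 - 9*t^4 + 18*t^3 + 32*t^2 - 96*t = (t - 4)*(t^4 - 5*t^3 - 2*t^2 + 24*t) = (t - 4)*(t + 2)*(t^3 - 7*t^2 + 12*t) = t*(t - 4)*(t + 2)*(t^2 - 7*t + 12) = t*(t - 4)^2*(t + 2)*(t - 3)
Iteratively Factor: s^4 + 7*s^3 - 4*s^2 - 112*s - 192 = (s + 4)*(s^3 + 3*s^2 - 16*s - 48) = (s + 4)^2*(s^2 - s - 12) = (s - 4)*(s + 4)^2*(s + 3)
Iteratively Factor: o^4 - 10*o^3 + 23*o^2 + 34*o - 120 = (o - 3)*(o^3 - 7*o^2 + 2*o + 40) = (o - 4)*(o - 3)*(o^2 - 3*o - 10) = (o - 5)*(o - 4)*(o - 3)*(o + 2)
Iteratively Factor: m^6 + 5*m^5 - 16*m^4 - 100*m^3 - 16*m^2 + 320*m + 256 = (m + 4)*(m^5 + m^4 - 20*m^3 - 20*m^2 + 64*m + 64) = (m - 2)*(m + 4)*(m^4 + 3*m^3 - 14*m^2 - 48*m - 32) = (m - 2)*(m + 4)^2*(m^3 - m^2 - 10*m - 8) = (m - 2)*(m + 1)*(m + 4)^2*(m^2 - 2*m - 8) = (m - 2)*(m + 1)*(m + 2)*(m + 4)^2*(m - 4)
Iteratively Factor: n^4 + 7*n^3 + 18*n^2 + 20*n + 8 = (n + 2)*(n^3 + 5*n^2 + 8*n + 4) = (n + 2)^2*(n^2 + 3*n + 2) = (n + 1)*(n + 2)^2*(n + 2)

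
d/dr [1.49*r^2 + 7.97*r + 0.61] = 2.98*r + 7.97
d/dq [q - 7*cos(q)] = 7*sin(q) + 1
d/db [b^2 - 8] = 2*b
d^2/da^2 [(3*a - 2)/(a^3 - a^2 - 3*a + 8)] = 2*((3*a - 2)*(-3*a^2 + 2*a + 3)^2 + (-9*a^2 + 6*a - (3*a - 2)*(3*a - 1) + 9)*(a^3 - a^2 - 3*a + 8))/(a^3 - a^2 - 3*a + 8)^3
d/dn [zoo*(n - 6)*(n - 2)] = zoo*(n - 4)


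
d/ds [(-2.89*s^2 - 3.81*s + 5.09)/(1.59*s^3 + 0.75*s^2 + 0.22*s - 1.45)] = (4.5951*s^4 + 12.1158*s^3 - 22.0576*s^2 + 0.746*s + 4.4047)/(2.5281*s^6 + 2.385*s^5 + 1.2621*s^4 - 4.281*s^3 - 2.1266*s^2 - 0.638*s + 2.1025)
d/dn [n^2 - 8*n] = 2*n - 8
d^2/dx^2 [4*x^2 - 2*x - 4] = 8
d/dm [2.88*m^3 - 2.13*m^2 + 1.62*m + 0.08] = 8.64*m^2 - 4.26*m + 1.62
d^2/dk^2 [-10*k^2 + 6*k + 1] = -20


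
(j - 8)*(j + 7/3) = j^2 - 17*j/3 - 56/3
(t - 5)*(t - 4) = t^2 - 9*t + 20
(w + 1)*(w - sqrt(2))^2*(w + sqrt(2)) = w^4 - sqrt(2)*w^3 + w^3 - 2*w^2 - sqrt(2)*w^2 - 2*w + 2*sqrt(2)*w + 2*sqrt(2)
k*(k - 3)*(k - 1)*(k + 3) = k^4 - k^3 - 9*k^2 + 9*k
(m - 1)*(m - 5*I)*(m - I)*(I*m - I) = I*m^4 + 6*m^3 - 2*I*m^3 - 12*m^2 - 4*I*m^2 + 6*m + 10*I*m - 5*I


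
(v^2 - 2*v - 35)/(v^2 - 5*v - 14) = (v + 5)/(v + 2)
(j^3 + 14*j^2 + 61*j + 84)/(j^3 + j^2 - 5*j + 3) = (j^2 + 11*j + 28)/(j^2 - 2*j + 1)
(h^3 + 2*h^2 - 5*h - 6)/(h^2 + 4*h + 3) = h - 2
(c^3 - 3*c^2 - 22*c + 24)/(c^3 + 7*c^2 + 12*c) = (c^2 - 7*c + 6)/(c*(c + 3))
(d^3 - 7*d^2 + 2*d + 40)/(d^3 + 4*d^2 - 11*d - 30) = (d^2 - 9*d + 20)/(d^2 + 2*d - 15)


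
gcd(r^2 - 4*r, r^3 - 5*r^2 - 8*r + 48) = r - 4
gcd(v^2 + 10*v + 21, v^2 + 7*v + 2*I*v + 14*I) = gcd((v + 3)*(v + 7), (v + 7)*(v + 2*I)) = v + 7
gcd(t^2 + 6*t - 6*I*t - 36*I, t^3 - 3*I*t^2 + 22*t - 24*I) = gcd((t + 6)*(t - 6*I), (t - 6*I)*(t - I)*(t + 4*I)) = t - 6*I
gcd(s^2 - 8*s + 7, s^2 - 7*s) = s - 7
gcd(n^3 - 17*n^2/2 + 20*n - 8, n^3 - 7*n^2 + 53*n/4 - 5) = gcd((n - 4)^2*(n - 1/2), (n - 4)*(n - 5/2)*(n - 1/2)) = n^2 - 9*n/2 + 2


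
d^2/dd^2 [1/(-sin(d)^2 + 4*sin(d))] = 2*(2*sin(d) - 6 + 5/sin(d) + 12/sin(d)^2 - 16/sin(d)^3)/(sin(d) - 4)^3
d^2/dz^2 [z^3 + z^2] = 6*z + 2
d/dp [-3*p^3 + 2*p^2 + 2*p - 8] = -9*p^2 + 4*p + 2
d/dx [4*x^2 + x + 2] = 8*x + 1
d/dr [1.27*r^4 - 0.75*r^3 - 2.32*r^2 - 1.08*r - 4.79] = 5.08*r^3 - 2.25*r^2 - 4.64*r - 1.08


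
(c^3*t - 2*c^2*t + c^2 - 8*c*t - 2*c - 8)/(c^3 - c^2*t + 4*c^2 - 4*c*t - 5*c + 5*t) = (c^3*t - 2*c^2*t + c^2 - 8*c*t - 2*c - 8)/(c^3 - c^2*t + 4*c^2 - 4*c*t - 5*c + 5*t)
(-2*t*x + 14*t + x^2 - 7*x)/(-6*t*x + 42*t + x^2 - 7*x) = (-2*t + x)/(-6*t + x)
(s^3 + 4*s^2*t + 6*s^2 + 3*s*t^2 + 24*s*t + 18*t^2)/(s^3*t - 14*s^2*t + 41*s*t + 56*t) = (s^3 + 4*s^2*t + 6*s^2 + 3*s*t^2 + 24*s*t + 18*t^2)/(t*(s^3 - 14*s^2 + 41*s + 56))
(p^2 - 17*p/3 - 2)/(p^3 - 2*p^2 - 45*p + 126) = (p + 1/3)/(p^2 + 4*p - 21)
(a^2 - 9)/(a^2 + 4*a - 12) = (a^2 - 9)/(a^2 + 4*a - 12)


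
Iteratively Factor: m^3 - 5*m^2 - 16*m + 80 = (m - 5)*(m^2 - 16) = (m - 5)*(m + 4)*(m - 4)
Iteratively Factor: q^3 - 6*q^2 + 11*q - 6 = (q - 2)*(q^2 - 4*q + 3) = (q - 3)*(q - 2)*(q - 1)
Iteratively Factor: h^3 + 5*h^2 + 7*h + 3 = (h + 1)*(h^2 + 4*h + 3) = (h + 1)^2*(h + 3)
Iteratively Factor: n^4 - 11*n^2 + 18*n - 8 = (n - 1)*(n^3 + n^2 - 10*n + 8) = (n - 1)^2*(n^2 + 2*n - 8) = (n - 1)^2*(n + 4)*(n - 2)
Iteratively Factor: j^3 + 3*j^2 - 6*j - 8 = (j - 2)*(j^2 + 5*j + 4) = (j - 2)*(j + 4)*(j + 1)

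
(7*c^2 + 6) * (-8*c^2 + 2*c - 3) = -56*c^4 + 14*c^3 - 69*c^2 + 12*c - 18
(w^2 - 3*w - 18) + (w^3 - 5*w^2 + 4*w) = w^3 - 4*w^2 + w - 18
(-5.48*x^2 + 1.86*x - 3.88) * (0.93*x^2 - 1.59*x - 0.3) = -5.0964*x^4 + 10.443*x^3 - 4.9218*x^2 + 5.6112*x + 1.164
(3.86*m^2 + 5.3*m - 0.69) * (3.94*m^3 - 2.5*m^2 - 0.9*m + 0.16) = 15.2084*m^5 + 11.232*m^4 - 19.4426*m^3 - 2.4274*m^2 + 1.469*m - 0.1104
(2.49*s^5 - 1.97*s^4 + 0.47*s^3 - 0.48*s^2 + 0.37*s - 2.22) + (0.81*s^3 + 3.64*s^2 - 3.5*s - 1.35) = 2.49*s^5 - 1.97*s^4 + 1.28*s^3 + 3.16*s^2 - 3.13*s - 3.57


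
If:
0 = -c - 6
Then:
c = -6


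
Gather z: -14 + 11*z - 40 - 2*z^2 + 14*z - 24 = -2*z^2 + 25*z - 78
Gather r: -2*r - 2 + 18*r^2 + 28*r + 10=18*r^2 + 26*r + 8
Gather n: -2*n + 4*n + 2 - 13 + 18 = 2*n + 7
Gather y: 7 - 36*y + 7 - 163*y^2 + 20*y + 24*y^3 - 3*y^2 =24*y^3 - 166*y^2 - 16*y + 14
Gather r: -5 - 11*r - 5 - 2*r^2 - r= -2*r^2 - 12*r - 10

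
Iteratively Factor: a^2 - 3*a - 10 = (a - 5)*(a + 2)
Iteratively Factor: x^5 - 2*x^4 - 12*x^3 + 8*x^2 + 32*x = (x)*(x^4 - 2*x^3 - 12*x^2 + 8*x + 32) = x*(x + 2)*(x^3 - 4*x^2 - 4*x + 16) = x*(x + 2)^2*(x^2 - 6*x + 8) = x*(x - 2)*(x + 2)^2*(x - 4)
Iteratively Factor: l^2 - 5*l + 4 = (l - 1)*(l - 4)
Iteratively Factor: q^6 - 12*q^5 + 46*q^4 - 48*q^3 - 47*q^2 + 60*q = (q - 1)*(q^5 - 11*q^4 + 35*q^3 - 13*q^2 - 60*q) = (q - 4)*(q - 1)*(q^4 - 7*q^3 + 7*q^2 + 15*q) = (q - 5)*(q - 4)*(q - 1)*(q^3 - 2*q^2 - 3*q) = (q - 5)*(q - 4)*(q - 3)*(q - 1)*(q^2 + q) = q*(q - 5)*(q - 4)*(q - 3)*(q - 1)*(q + 1)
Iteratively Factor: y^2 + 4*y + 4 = (y + 2)*(y + 2)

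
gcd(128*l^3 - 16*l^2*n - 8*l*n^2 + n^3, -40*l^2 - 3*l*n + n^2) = 8*l - n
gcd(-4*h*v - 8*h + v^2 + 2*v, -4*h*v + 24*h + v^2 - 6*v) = -4*h + v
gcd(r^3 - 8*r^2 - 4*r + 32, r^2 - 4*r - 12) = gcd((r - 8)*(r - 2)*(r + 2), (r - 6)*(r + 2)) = r + 2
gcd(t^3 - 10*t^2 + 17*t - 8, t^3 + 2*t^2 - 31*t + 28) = t - 1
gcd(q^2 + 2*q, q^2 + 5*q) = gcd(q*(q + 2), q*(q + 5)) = q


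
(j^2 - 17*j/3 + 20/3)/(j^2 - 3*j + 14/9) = 3*(3*j^2 - 17*j + 20)/(9*j^2 - 27*j + 14)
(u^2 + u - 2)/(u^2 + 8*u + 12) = (u - 1)/(u + 6)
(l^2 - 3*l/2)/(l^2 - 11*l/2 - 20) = l*(3 - 2*l)/(-2*l^2 + 11*l + 40)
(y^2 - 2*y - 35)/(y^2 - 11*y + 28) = (y + 5)/(y - 4)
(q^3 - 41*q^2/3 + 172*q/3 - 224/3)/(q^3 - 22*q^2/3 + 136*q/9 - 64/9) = 3*(q - 7)/(3*q - 2)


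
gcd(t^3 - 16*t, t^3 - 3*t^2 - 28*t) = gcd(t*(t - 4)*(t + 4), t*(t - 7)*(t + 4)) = t^2 + 4*t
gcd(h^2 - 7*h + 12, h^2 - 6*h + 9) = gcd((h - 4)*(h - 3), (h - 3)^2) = h - 3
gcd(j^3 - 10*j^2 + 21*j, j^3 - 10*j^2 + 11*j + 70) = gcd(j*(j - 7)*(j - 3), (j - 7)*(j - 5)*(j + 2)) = j - 7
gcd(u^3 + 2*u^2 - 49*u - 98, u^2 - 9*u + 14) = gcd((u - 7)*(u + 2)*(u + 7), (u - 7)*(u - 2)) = u - 7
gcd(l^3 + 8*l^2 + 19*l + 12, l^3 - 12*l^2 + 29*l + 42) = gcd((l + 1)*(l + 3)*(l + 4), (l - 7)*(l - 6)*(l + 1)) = l + 1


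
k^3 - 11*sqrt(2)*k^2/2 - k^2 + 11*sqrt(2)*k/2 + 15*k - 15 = (k - 1)*(k - 3*sqrt(2))*(k - 5*sqrt(2)/2)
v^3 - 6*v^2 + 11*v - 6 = (v - 3)*(v - 2)*(v - 1)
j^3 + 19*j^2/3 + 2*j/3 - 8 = (j - 1)*(j + 4/3)*(j + 6)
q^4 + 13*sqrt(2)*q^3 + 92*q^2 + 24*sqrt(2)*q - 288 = (q - sqrt(2))*(q + 2*sqrt(2))*(q + 6*sqrt(2))^2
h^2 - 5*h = h*(h - 5)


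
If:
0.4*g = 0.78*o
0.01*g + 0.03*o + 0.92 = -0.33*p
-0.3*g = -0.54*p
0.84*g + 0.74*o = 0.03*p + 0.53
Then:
No Solution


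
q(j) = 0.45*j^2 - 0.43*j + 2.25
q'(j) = 0.9*j - 0.43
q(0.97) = 2.26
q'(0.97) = 0.44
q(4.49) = 9.39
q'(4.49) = 3.61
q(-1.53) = 3.96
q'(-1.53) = -1.81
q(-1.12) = 3.30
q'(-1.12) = -1.44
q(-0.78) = 2.86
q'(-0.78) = -1.13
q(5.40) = 13.05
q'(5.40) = 4.43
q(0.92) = 2.24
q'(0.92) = 0.40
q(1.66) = 2.78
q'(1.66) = 1.06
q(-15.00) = 109.95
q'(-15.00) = -13.93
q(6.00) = 15.87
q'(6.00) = 4.97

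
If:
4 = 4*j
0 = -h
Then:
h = 0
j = 1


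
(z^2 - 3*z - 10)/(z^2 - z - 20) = (z + 2)/(z + 4)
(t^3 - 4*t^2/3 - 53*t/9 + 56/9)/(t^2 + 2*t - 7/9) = (3*t^2 - 11*t + 8)/(3*t - 1)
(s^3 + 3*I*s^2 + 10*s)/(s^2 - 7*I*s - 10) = s*(s + 5*I)/(s - 5*I)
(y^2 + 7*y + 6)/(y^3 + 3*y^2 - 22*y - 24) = 1/(y - 4)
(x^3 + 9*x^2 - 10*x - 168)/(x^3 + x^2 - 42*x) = (x^2 + 2*x - 24)/(x*(x - 6))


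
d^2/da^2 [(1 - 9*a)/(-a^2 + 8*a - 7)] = 2*((73 - 27*a)*(a^2 - 8*a + 7) + 4*(a - 4)^2*(9*a - 1))/(a^2 - 8*a + 7)^3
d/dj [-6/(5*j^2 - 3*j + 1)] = 6*(10*j - 3)/(5*j^2 - 3*j + 1)^2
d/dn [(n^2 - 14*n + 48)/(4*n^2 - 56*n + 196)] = (n - 7)/(2*(n^2 - 14*n + 49)^2)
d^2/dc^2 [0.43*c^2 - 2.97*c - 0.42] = 0.860000000000000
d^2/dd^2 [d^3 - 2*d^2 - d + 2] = 6*d - 4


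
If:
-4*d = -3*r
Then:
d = 3*r/4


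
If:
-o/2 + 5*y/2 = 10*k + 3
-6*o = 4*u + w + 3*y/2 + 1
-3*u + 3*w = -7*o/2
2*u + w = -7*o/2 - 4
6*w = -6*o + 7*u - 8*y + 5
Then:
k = -143/355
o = 717/142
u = -747/142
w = -3167/284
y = 85/142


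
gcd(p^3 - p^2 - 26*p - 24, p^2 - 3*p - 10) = 1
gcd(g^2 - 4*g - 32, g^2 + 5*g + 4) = g + 4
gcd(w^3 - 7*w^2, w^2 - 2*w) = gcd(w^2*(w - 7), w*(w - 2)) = w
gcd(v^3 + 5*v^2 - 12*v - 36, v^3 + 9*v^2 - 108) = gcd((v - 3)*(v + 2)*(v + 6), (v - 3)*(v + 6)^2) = v^2 + 3*v - 18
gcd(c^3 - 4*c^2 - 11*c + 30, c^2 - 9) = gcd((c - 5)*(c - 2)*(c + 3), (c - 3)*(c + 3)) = c + 3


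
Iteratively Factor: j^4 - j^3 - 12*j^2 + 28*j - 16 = (j - 1)*(j^3 - 12*j + 16) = (j - 2)*(j - 1)*(j^2 + 2*j - 8) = (j - 2)^2*(j - 1)*(j + 4)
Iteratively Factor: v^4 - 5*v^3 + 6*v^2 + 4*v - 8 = (v - 2)*(v^3 - 3*v^2 + 4) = (v - 2)^2*(v^2 - v - 2) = (v - 2)^3*(v + 1)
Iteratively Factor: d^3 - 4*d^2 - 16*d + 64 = (d - 4)*(d^2 - 16) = (d - 4)*(d + 4)*(d - 4)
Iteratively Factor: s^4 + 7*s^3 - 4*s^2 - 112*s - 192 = (s + 4)*(s^3 + 3*s^2 - 16*s - 48) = (s + 3)*(s + 4)*(s^2 - 16) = (s + 3)*(s + 4)^2*(s - 4)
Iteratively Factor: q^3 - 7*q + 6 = (q + 3)*(q^2 - 3*q + 2) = (q - 2)*(q + 3)*(q - 1)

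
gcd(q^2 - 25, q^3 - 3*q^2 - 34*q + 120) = q - 5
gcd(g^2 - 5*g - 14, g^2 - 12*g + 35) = g - 7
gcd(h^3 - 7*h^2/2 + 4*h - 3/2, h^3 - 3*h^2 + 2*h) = h - 1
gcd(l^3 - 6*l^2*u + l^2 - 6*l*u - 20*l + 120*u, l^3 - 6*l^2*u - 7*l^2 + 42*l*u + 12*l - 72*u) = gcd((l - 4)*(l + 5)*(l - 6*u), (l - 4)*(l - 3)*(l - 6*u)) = -l^2 + 6*l*u + 4*l - 24*u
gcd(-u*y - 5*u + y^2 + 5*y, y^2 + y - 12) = 1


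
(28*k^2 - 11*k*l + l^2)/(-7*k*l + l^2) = (-4*k + l)/l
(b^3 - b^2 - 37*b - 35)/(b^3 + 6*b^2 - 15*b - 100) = (b^2 - 6*b - 7)/(b^2 + b - 20)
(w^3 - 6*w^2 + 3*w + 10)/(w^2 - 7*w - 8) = (w^2 - 7*w + 10)/(w - 8)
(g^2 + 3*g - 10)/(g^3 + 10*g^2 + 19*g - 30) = (g - 2)/(g^2 + 5*g - 6)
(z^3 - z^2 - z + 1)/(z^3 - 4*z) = (z^3 - z^2 - z + 1)/(z*(z^2 - 4))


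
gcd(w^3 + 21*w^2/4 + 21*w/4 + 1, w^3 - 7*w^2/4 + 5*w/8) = 1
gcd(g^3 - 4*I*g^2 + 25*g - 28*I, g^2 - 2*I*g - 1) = g - I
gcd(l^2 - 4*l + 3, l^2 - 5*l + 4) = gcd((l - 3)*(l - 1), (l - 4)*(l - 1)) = l - 1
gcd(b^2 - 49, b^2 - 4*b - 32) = 1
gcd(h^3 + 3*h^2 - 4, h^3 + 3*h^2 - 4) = h^3 + 3*h^2 - 4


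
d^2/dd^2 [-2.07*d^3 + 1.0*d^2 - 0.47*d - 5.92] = 2.0 - 12.42*d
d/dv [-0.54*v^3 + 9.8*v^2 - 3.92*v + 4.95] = -1.62*v^2 + 19.6*v - 3.92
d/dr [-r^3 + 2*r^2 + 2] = r*(4 - 3*r)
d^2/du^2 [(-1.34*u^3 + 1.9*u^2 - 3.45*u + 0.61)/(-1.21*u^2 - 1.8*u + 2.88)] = (1.77635683940025e-15*u^4 + 36.401154*u^3 - 86.764686*u^2 + 130.850856*u - 3.953376)/(1.771561*u^6 + 7.90614*u^5 - 0.888624*u^4 - 31.80384*u^3 + 2.11507199999999*u^2 + 44.78976*u - 23.887872)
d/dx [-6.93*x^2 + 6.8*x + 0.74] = 6.8 - 13.86*x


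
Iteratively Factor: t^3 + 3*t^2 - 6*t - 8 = (t - 2)*(t^2 + 5*t + 4) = (t - 2)*(t + 4)*(t + 1)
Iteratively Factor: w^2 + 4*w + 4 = (w + 2)*(w + 2)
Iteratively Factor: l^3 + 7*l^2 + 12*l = (l)*(l^2 + 7*l + 12) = l*(l + 4)*(l + 3)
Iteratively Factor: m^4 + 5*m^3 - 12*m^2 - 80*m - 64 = (m + 4)*(m^3 + m^2 - 16*m - 16) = (m + 4)^2*(m^2 - 3*m - 4) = (m - 4)*(m + 4)^2*(m + 1)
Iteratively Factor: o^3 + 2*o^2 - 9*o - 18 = (o + 2)*(o^2 - 9) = (o + 2)*(o + 3)*(o - 3)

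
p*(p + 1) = p^2 + p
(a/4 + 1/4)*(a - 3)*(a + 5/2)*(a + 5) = a^4/4 + 11*a^3/8 - 11*a^2/8 - 95*a/8 - 75/8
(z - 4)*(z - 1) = z^2 - 5*z + 4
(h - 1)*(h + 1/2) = h^2 - h/2 - 1/2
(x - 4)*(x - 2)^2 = x^3 - 8*x^2 + 20*x - 16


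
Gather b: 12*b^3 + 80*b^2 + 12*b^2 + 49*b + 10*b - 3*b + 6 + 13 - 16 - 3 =12*b^3 + 92*b^2 + 56*b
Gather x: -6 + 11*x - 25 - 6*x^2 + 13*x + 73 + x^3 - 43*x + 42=x^3 - 6*x^2 - 19*x + 84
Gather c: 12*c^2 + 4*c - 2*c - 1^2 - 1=12*c^2 + 2*c - 2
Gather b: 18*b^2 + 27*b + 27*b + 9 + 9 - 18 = 18*b^2 + 54*b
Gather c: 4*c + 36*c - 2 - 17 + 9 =40*c - 10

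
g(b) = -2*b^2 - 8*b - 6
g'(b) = -4*b - 8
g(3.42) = -56.75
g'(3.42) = -21.68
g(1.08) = -16.97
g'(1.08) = -12.32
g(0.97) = -15.64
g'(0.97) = -11.88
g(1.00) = -16.00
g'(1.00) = -12.00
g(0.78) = -13.46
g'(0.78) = -11.12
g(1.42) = -21.39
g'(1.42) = -13.68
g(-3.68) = -3.64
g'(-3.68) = 6.72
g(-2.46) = 1.58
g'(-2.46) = 1.84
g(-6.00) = -30.00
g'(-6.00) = 16.00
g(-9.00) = -96.00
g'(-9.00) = 28.00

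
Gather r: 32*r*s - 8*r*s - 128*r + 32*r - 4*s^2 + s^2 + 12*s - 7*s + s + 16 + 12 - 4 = r*(24*s - 96) - 3*s^2 + 6*s + 24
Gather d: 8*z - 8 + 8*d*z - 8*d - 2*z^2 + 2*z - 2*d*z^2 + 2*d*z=d*(-2*z^2 + 10*z - 8) - 2*z^2 + 10*z - 8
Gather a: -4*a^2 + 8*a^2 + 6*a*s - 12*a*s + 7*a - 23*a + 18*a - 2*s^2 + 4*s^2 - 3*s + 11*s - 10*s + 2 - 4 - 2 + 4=4*a^2 + a*(2 - 6*s) + 2*s^2 - 2*s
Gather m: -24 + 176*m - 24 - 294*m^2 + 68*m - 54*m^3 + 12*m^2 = -54*m^3 - 282*m^2 + 244*m - 48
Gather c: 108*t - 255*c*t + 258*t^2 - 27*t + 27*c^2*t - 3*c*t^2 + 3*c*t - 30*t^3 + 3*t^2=27*c^2*t + c*(-3*t^2 - 252*t) - 30*t^3 + 261*t^2 + 81*t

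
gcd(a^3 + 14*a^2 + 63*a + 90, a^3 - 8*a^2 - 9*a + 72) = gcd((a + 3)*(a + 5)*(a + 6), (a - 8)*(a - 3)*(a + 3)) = a + 3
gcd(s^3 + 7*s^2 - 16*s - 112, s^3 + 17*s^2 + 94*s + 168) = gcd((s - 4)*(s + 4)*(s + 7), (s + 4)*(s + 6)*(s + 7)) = s^2 + 11*s + 28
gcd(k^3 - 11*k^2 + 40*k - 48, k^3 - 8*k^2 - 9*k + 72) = k - 3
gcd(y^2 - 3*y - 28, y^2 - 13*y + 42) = y - 7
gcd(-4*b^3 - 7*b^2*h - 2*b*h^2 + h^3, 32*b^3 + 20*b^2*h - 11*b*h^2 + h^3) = 4*b^2 + 3*b*h - h^2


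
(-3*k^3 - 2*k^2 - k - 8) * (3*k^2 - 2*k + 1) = -9*k^5 - 2*k^3 - 24*k^2 + 15*k - 8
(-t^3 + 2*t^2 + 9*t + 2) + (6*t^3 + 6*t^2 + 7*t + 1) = 5*t^3 + 8*t^2 + 16*t + 3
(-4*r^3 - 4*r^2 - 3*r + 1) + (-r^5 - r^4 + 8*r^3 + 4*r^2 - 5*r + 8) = -r^5 - r^4 + 4*r^3 - 8*r + 9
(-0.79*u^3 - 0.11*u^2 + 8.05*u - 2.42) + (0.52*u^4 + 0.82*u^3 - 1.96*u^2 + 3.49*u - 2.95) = 0.52*u^4 + 0.0299999999999999*u^3 - 2.07*u^2 + 11.54*u - 5.37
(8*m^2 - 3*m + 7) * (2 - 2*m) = -16*m^3 + 22*m^2 - 20*m + 14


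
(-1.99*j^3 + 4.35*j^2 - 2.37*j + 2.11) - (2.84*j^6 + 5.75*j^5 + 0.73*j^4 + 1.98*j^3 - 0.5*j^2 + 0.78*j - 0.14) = -2.84*j^6 - 5.75*j^5 - 0.73*j^4 - 3.97*j^3 + 4.85*j^2 - 3.15*j + 2.25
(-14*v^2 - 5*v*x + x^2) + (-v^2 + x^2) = -15*v^2 - 5*v*x + 2*x^2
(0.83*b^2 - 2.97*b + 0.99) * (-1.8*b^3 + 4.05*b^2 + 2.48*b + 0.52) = -1.494*b^5 + 8.7075*b^4 - 11.7521*b^3 - 2.9245*b^2 + 0.9108*b + 0.5148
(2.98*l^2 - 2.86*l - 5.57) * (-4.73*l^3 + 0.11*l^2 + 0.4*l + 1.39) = -14.0954*l^5 + 13.8556*l^4 + 27.2235*l^3 + 2.3855*l^2 - 6.2034*l - 7.7423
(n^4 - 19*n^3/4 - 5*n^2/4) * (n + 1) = n^5 - 15*n^4/4 - 6*n^3 - 5*n^2/4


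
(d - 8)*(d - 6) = d^2 - 14*d + 48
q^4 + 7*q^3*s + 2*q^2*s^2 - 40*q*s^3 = q*(q - 2*s)*(q + 4*s)*(q + 5*s)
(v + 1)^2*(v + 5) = v^3 + 7*v^2 + 11*v + 5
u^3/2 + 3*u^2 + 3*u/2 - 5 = (u/2 + 1)*(u - 1)*(u + 5)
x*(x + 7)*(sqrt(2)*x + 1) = sqrt(2)*x^3 + x^2 + 7*sqrt(2)*x^2 + 7*x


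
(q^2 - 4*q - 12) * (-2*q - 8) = -2*q^3 + 56*q + 96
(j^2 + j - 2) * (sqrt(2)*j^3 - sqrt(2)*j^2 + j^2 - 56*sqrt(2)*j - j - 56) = sqrt(2)*j^5 + j^4 - 59*sqrt(2)*j^3 - 54*sqrt(2)*j^2 - 59*j^2 - 54*j + 112*sqrt(2)*j + 112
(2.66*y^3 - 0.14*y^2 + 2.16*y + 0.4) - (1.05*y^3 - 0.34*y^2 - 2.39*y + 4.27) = 1.61*y^3 + 0.2*y^2 + 4.55*y - 3.87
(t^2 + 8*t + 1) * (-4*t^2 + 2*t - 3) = -4*t^4 - 30*t^3 + 9*t^2 - 22*t - 3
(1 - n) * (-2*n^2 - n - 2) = 2*n^3 - n^2 + n - 2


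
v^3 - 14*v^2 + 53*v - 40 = (v - 8)*(v - 5)*(v - 1)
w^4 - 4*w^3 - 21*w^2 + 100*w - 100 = (w - 5)*(w - 2)^2*(w + 5)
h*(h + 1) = h^2 + h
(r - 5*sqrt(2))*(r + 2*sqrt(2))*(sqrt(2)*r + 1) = sqrt(2)*r^3 - 5*r^2 - 23*sqrt(2)*r - 20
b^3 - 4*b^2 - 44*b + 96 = (b - 8)*(b - 2)*(b + 6)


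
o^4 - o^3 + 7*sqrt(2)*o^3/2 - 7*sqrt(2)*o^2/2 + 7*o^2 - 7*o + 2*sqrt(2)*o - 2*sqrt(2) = (o - 1)*(o + sqrt(2)/2)*(o + sqrt(2))*(o + 2*sqrt(2))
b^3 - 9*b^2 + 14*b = b*(b - 7)*(b - 2)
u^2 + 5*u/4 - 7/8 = (u - 1/2)*(u + 7/4)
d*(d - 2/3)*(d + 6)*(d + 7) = d^4 + 37*d^3/3 + 100*d^2/3 - 28*d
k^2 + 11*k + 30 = (k + 5)*(k + 6)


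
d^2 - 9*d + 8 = (d - 8)*(d - 1)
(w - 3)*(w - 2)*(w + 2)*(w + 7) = w^4 + 4*w^3 - 25*w^2 - 16*w + 84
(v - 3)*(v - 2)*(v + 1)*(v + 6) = v^4 + 2*v^3 - 23*v^2 + 12*v + 36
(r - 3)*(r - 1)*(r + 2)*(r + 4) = r^4 + 2*r^3 - 13*r^2 - 14*r + 24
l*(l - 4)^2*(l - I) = l^4 - 8*l^3 - I*l^3 + 16*l^2 + 8*I*l^2 - 16*I*l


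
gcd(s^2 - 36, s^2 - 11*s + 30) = s - 6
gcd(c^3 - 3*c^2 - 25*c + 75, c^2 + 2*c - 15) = c^2 + 2*c - 15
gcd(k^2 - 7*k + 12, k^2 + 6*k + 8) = 1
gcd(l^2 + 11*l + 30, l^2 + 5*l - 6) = l + 6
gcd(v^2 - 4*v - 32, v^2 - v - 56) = v - 8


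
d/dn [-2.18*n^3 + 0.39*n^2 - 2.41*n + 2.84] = -6.54*n^2 + 0.78*n - 2.41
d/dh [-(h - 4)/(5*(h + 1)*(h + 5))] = (h^2 - 8*h - 29)/(5*(h^4 + 12*h^3 + 46*h^2 + 60*h + 25))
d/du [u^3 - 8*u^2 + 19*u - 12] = 3*u^2 - 16*u + 19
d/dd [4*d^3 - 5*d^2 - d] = 12*d^2 - 10*d - 1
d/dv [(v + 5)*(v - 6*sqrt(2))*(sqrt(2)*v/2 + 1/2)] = 3*sqrt(2)*v^2/2 - 11*v + 5*sqrt(2)*v - 55/2 - 3*sqrt(2)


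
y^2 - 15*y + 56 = (y - 8)*(y - 7)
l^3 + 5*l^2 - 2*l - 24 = (l - 2)*(l + 3)*(l + 4)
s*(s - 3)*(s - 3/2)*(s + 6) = s^4 + 3*s^3/2 - 45*s^2/2 + 27*s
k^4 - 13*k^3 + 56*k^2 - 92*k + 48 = (k - 6)*(k - 4)*(k - 2)*(k - 1)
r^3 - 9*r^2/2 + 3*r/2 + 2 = (r - 4)*(r - 1)*(r + 1/2)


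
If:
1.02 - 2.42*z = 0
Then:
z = 0.42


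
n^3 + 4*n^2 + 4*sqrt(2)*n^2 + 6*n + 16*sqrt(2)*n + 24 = (n + 4)*(n + sqrt(2))*(n + 3*sqrt(2))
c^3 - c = c*(c - 1)*(c + 1)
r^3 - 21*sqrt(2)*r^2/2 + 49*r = r*(r - 7*sqrt(2))*(r - 7*sqrt(2)/2)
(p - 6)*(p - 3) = p^2 - 9*p + 18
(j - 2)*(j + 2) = j^2 - 4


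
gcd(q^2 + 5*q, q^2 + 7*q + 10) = q + 5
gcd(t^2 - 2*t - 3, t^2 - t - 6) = t - 3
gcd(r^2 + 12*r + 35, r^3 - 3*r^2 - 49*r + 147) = r + 7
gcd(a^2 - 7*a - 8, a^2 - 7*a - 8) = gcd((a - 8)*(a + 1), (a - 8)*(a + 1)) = a^2 - 7*a - 8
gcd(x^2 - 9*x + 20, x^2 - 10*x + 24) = x - 4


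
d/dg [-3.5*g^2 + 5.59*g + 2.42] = 5.59 - 7.0*g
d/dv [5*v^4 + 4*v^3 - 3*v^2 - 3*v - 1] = 20*v^3 + 12*v^2 - 6*v - 3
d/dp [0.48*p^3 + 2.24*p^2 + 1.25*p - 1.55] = 1.44*p^2 + 4.48*p + 1.25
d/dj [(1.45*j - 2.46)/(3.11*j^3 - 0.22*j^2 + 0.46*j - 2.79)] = (-9.019*j^3 + 23.2708*j^2 - 1.0824*j - 2.9139)/(9.6721*j^6 - 1.3684*j^5 + 2.9096*j^4 - 17.5562*j^3 + 1.4392*j^2 - 2.5668*j + 7.7841)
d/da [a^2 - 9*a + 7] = 2*a - 9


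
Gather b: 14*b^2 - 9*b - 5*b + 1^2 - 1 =14*b^2 - 14*b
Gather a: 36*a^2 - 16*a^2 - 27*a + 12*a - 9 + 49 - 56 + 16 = 20*a^2 - 15*a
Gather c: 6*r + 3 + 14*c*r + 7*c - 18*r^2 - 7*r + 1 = c*(14*r + 7) - 18*r^2 - r + 4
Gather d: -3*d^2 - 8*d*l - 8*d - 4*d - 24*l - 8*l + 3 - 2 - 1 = -3*d^2 + d*(-8*l - 12) - 32*l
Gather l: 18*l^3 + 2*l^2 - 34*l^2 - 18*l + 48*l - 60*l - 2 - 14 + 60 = 18*l^3 - 32*l^2 - 30*l + 44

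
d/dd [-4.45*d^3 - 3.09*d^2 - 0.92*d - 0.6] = -13.35*d^2 - 6.18*d - 0.92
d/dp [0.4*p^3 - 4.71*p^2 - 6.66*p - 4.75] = 1.2*p^2 - 9.42*p - 6.66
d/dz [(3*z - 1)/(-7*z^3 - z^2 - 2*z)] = 2*(21*z^3 - 9*z^2 - z - 1)/(z^2*(49*z^4 + 14*z^3 + 29*z^2 + 4*z + 4))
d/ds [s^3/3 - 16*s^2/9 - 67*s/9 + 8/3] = s^2 - 32*s/9 - 67/9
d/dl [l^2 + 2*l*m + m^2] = 2*l + 2*m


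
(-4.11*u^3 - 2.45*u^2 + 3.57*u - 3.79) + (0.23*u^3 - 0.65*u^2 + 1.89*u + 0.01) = -3.88*u^3 - 3.1*u^2 + 5.46*u - 3.78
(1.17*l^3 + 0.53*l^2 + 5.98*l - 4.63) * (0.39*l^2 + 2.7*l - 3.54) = 0.4563*l^5 + 3.3657*l^4 - 0.3786*l^3 + 12.4641*l^2 - 33.6702*l + 16.3902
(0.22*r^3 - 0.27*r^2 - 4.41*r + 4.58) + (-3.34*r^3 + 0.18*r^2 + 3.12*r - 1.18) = -3.12*r^3 - 0.09*r^2 - 1.29*r + 3.4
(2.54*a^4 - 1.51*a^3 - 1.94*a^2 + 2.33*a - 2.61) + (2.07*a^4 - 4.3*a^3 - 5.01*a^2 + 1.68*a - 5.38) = 4.61*a^4 - 5.81*a^3 - 6.95*a^2 + 4.01*a - 7.99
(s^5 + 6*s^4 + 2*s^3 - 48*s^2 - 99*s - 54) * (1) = s^5 + 6*s^4 + 2*s^3 - 48*s^2 - 99*s - 54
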